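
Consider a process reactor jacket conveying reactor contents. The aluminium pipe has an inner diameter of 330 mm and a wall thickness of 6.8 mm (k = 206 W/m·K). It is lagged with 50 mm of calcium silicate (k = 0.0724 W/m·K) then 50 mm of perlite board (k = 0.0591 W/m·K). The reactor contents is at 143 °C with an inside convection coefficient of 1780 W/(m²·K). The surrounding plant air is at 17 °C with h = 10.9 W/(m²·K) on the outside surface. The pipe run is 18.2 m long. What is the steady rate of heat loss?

For a radial system each layer contributes R = ln(r_out/r_in)/(2πkL); films add R = 1/(hA).
R_inner film = 1/(h_i·2πr₁L) = 1/(1780×2π×0.165×18.2) = 2.977×10^-5 K/W
R_aluminium pipe wall = ln(171.8/165)/(2π×206×18.2) = 1.714×10^-6 K/W
R_calcium silicate = ln(221.8/171.8)/(2π×0.0724×18.2) = 0.03085 K/W
R_perlite board = ln(271.8/221.8)/(2π×0.0591×18.2) = 0.03008 K/W
R_outer film = 1/(h_o·2πr_oL) = 1/(10.9×2π×0.2718×18.2) = 0.002952 K/W
R_total = 0.06392 K/W
Q = ΔT/R_total = 126/0.06392

Q ≈ 1970 W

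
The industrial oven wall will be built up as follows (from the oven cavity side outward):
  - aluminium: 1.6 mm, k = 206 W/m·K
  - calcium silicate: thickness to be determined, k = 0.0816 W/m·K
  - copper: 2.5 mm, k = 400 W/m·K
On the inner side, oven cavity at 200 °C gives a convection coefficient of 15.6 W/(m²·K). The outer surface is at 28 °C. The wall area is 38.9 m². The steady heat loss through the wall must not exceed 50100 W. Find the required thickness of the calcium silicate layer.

Treating each layer as a thermal resistance in series:
R_inner film = 1/(h_i·A) = 1/(15.6×38.9) = 0.001648 K/W
R_aluminium = L/(kA) = 0.0016/(206×38.9) = 1.997×10^-7 K/W
R_copper = L/(kA) = 0.0025/(400×38.9) = 1.607×10^-7 K/W
Sum of the known resistances R_other = 0.001648 K/W
Required total resistance R_tot = ΔT/Q_allow = 172/50100 = 0.003433 K/W
R_calcium silicate = R_tot − R_other = 0.001785 K/W
L = R·k·A = 0.001785×0.0816×38.9

L ≈ 5.67 mm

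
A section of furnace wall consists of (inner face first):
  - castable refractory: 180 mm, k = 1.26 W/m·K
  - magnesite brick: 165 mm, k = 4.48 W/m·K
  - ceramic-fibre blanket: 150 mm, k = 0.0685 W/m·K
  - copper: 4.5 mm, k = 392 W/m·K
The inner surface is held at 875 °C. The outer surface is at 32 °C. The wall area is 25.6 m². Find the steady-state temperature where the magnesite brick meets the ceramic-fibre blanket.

Series thermal resistances:
R_castable refractory = L/(kA) = 0.18/(1.26×25.6) = 0.00558 K/W
R_magnesite brick = L/(kA) = 0.165/(4.48×25.6) = 0.001439 K/W
R_ceramic-fibre blanket = L/(kA) = 0.15/(0.0685×25.6) = 0.08554 K/W
R_copper = L/(kA) = 0.0045/(392×25.6) = 4.484×10^-7 K/W
R_total = 0.09256 K/W;  Q = ΔT/R_total = 843/0.09256 = 9108 W
T_interface = T_inner − Q·ΣR(inner→interface) = 875 − 9110×0.007019

T ≈ 811 °C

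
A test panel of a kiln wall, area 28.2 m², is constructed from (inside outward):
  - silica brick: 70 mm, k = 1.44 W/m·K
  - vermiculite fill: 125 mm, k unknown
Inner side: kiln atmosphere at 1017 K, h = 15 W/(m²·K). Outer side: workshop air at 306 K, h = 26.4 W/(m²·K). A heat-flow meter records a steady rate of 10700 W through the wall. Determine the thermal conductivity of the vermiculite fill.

k ≈ 0.0726 W/(m·K)

Using the resistance-network approach (series):
R_inner film = 1/(h_i·A) = 1/(15×28.2) = 0.002364 K/W
R_silica brick = L/(kA) = 0.07/(1.44×28.2) = 0.001724 K/W
R_outer film = 1/(h_o·A) = 1/(26.4×28.2) = 0.001343 K/W
Sum of known resistances R_other = 0.005431 K/W
Total R = ΔT/Q = 711/10700 = 0.06645 K/W
R_vermiculite fill = R_total − R_other = 0.06102 K/W
k = L/(R·A) = 0.125/(0.06102×28.2)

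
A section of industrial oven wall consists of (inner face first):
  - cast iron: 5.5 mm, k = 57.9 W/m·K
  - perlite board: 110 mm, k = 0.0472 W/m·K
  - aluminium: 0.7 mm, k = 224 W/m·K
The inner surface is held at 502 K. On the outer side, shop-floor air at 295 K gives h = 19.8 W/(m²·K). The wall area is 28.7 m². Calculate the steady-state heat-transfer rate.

Series thermal resistances:
R_cast iron = L/(kA) = 0.0055/(57.9×28.7) = 3.31×10^-6 K/W
R_perlite board = L/(kA) = 0.11/(0.0472×28.7) = 0.0812 K/W
R_aluminium = L/(kA) = 0.0007/(224×28.7) = 1.089×10^-7 K/W
R_outer film = 1/(h_o·A) = 1/(19.8×28.7) = 0.00176 K/W
R_total = 0.08297 K/W
Q = ΔT / R_total = 207 / 0.08297

Q ≈ 2500 W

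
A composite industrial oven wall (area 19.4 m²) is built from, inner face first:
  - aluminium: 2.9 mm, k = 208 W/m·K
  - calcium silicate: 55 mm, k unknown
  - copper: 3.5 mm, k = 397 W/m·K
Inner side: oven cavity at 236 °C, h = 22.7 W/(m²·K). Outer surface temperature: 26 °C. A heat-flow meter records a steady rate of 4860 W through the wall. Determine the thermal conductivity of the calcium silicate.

Treating each layer as a thermal resistance in series:
R_inner film = 1/(h_i·A) = 1/(22.7×19.4) = 0.002271 K/W
R_aluminium = L/(kA) = 0.0029/(208×19.4) = 7.187×10^-7 K/W
R_copper = L/(kA) = 0.0035/(397×19.4) = 4.544×10^-7 K/W
Sum of known resistances R_other = 0.002272 K/W
Total R = ΔT/Q = 210/4860 = 0.04321 K/W
R_calcium silicate = R_total − R_other = 0.04094 K/W
k = L/(R·A) = 0.055/(0.04094×19.4)

k ≈ 0.0693 W/(m·K)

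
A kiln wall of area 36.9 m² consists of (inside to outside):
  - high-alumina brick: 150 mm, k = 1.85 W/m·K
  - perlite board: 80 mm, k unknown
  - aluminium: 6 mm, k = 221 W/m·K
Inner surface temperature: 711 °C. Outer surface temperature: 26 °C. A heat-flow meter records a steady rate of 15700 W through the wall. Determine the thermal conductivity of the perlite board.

Model the wall as resistances in series:
R_high-alumina brick = L/(kA) = 0.15/(1.85×36.9) = 0.002197 K/W
R_aluminium = L/(kA) = 0.006/(221×36.9) = 7.358×10^-7 K/W
Sum of known resistances R_other = 0.002198 K/W
Total R = ΔT/Q = 685/15700 = 0.04363 K/W
R_perlite board = R_total − R_other = 0.04143 K/W
k = L/(R·A) = 0.08/(0.04143×36.9)

k ≈ 0.0523 W/(m·K)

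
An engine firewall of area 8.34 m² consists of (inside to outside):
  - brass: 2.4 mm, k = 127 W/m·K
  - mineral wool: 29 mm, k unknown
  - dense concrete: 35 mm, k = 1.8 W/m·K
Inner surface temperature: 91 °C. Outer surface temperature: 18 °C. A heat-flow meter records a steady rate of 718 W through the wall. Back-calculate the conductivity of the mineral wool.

k ≈ 0.035 W/(m·K)

Thermal resistances in series:
R_brass = L/(kA) = 0.0024/(127×8.34) = 2.266×10^-6 K/W
R_dense concrete = L/(kA) = 0.035/(1.8×8.34) = 0.002331 K/W
Sum of known resistances R_other = 0.002334 K/W
Total R = ΔT/Q = 73/718 = 0.1017 K/W
R_mineral wool = R_total − R_other = 0.09934 K/W
k = L/(R·A) = 0.029/(0.09934×8.34)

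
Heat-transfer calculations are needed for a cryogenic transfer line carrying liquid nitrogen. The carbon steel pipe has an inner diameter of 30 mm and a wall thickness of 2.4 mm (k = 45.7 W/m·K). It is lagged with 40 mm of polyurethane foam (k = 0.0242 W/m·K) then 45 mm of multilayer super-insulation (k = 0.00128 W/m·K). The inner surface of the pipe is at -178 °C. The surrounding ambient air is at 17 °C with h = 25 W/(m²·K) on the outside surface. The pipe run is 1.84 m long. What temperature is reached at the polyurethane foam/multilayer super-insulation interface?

Treating each annulus and film as a series resistance:
R_carbon steel pipe wall = ln(17.4/15)/(2π×45.7×1.84) = 2.809×10^-4 K/W
R_polyurethane foam = ln(57.4/17.4)/(2π×0.0242×1.84) = 4.266 K/W
R_multilayer super-insulation = ln(102.4/57.4)/(2π×0.00128×1.84) = 39.12 K/W
R_outer film = 1/(h_o·2πr_oL) = 1/(25×2π×0.1024×1.84) = 0.03379 K/W
R_total = 43.42 K/W
Q = ΔT/R_total = 195/43.42
Q = 4.49 W
T_interface = T_inner + Q·ΣR(inner→interface) = -178 + 4.49×4.266

T ≈ -159 °C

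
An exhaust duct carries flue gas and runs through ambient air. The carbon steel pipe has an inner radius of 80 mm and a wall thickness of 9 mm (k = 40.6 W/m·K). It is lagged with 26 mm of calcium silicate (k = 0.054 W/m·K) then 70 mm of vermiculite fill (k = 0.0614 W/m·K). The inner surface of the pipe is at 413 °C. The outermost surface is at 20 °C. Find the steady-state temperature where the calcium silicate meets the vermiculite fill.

T ≈ 264 °C

Radial resistances (cylindrical: R_cond = ln(r_o/r_i)/(2πkL), R_conv = 1/(h·2πrL)):
R_carbon steel pipe wall = ln(89/80)/(2π×40.6×1) = 4.179×10^-4 K/W
R_calcium silicate = ln(115/89)/(2π×0.054×1) = 0.7554 K/W
R_vermiculite fill = ln(185/115)/(2π×0.0614×1) = 1.232 K/W
R_total = 1.988 K/W
Q = ΔT/R_total = 393/1.988
Q = 198 W/m
T_interface = T_inner − Q·ΣR(inner→interface) = 413 − 198×0.7558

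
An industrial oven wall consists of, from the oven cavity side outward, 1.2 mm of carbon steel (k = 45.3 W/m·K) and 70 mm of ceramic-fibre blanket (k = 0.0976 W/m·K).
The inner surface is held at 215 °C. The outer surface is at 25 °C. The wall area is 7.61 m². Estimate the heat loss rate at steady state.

Thermal resistances in series:
R_carbon steel = L/(kA) = 0.0012/(45.3×7.61) = 3.481×10^-6 K/W
R_ceramic-fibre blanket = L/(kA) = 0.07/(0.0976×7.61) = 0.09425 K/W
R_total = 0.09425 K/W
Q = ΔT / R_total = 190 / 0.09425

Q ≈ 2020 W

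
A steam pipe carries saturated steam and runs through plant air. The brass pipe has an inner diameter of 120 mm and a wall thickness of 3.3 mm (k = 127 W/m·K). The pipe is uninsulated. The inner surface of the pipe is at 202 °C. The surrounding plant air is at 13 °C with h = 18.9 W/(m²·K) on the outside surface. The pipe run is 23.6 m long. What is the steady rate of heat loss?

Q ≈ 33500 W

Cylindrical conduction, so R = ln(r₂/r₁)/(2πkL) per layer, in series:
R_brass pipe wall = ln(63.3/60)/(2π×127×23.6) = 2.843×10^-6 K/W
R_outer film = 1/(h_o·2πr_oL) = 1/(18.9×2π×0.0633×23.6) = 0.005637 K/W
R_total = 0.00564 K/W
Q = ΔT/R_total = 189/0.00564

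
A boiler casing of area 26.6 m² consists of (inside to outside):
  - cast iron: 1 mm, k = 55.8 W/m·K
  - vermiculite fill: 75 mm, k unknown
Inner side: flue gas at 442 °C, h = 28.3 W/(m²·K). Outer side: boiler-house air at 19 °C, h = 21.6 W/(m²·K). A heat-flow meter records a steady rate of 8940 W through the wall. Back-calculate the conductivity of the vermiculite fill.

Thermal resistances in series:
R_inner film = 1/(h_i·A) = 1/(28.3×26.6) = 0.001328 K/W
R_cast iron = L/(kA) = 0.001/(55.8×26.6) = 6.737×10^-7 K/W
R_outer film = 1/(h_o·A) = 1/(21.6×26.6) = 0.00174 K/W
Sum of known resistances R_other = 0.00307 K/W
Total R = ΔT/Q = 423/8940 = 0.04732 K/W
R_vermiculite fill = R_total − R_other = 0.04425 K/W
k = L/(R·A) = 0.075/(0.04425×26.6)

k ≈ 0.0637 W/(m·K)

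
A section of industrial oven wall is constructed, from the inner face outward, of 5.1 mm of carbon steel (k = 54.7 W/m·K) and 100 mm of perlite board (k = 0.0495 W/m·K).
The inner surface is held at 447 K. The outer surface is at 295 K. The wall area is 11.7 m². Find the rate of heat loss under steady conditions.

Treating each layer as a thermal resistance in series:
R_carbon steel = L/(kA) = 0.0051/(54.7×11.7) = 7.969×10^-6 K/W
R_perlite board = L/(kA) = 0.1/(0.0495×11.7) = 0.1727 K/W
R_total = 0.1727 K/W
Q = ΔT / R_total = 152 / 0.1727

Q ≈ 880 W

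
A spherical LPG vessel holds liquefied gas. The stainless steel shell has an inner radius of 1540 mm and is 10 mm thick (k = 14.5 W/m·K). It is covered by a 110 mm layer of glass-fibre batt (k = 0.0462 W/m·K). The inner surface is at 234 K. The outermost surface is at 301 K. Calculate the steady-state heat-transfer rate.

Q ≈ 910 W

Spherical conduction: R = (1/r_in − 1/r_out)/(4πk) per layer; series-sum.
R_stainless steel shell = (1/1.54 − 1/1.55)/(4π×14.5) = 2.299×10^-5 K/W
R_glass-fibre batt = (1/1.55 − 1/1.66)/(4π×0.0462) = 0.07364 K/W
R_total = 0.07366 K/W
Q = ΔT/R_total = 67/0.07366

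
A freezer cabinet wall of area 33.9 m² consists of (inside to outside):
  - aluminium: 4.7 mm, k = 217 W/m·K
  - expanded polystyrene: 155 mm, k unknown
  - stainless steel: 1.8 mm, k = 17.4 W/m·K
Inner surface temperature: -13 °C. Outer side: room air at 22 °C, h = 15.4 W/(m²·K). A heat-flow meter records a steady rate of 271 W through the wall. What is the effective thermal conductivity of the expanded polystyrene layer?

k ≈ 0.0359 W/(m·K)

Model the wall as resistances in series:
R_aluminium = L/(kA) = 0.0047/(217×33.9) = 6.389×10^-7 K/W
R_stainless steel = L/(kA) = 0.0018/(17.4×33.9) = 3.052×10^-6 K/W
R_outer film = 1/(h_o·A) = 1/(15.4×33.9) = 0.001915 K/W
Sum of known resistances R_other = 0.001919 K/W
Total R = ΔT/Q = 35/271 = 0.1292 K/W
R_expanded polystyrene = R_total − R_other = 0.1272 K/W
k = L/(R·A) = 0.155/(0.1272×33.9)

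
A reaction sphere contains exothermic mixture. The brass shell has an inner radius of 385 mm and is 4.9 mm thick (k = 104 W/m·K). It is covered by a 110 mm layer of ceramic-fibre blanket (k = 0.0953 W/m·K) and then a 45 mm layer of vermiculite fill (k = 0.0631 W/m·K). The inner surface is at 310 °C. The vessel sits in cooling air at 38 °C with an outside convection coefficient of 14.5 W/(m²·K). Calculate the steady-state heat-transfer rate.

Q ≈ 390 W

Radial (spherical) resistances in series:
R_brass shell = (1/0.385 − 1/0.3899)/(4π×104) = 2.498×10^-5 K/W
R_ceramic-fibre blanket = (1/0.3899 − 1/0.4999)/(4π×0.0953) = 0.4713 K/W
R_vermiculite fill = (1/0.4999 − 1/0.5449)/(4π×0.0631) = 0.2083 K/W
R_outer film = 1/(h·4πr_o²) = 1/(14.5×4π×0.5449²) = 0.01848 K/W
R_total = 0.6981 K/W
Q = ΔT/R_total = 272/0.6981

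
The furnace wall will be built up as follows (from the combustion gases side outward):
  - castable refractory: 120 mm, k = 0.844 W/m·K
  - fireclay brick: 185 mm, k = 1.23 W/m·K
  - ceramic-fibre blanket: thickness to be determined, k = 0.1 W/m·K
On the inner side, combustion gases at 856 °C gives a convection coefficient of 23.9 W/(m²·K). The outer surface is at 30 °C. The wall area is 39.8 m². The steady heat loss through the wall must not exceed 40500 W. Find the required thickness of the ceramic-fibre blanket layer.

L ≈ 47.7 mm

Treating each layer as a thermal resistance in series:
R_inner film = 1/(h_i·A) = 1/(23.9×39.8) = 0.001051 K/W
R_castable refractory = L/(kA) = 0.12/(0.844×39.8) = 0.003572 K/W
R_fireclay brick = L/(kA) = 0.185/(1.23×39.8) = 0.003779 K/W
Sum of the known resistances R_other = 0.008403 K/W
Required total resistance R_tot = ΔT/Q_allow = 826/40500 = 0.0204 K/W
R_ceramic-fibre blanket = R_tot − R_other = 0.01199 K/W
L = R·k·A = 0.01199×0.1×39.8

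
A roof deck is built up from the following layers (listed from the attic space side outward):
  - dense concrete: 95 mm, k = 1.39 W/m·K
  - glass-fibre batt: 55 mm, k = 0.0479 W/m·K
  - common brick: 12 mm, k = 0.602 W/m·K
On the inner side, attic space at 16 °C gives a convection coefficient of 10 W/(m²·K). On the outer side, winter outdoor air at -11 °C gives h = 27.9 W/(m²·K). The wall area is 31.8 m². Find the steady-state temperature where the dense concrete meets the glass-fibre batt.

T ≈ 12.7 °C

Treating each layer as a thermal resistance in series:
R_inner film = 1/(h_i·A) = 1/(10×31.8) = 0.003145 K/W
R_dense concrete = L/(kA) = 0.095/(1.39×31.8) = 0.002149 K/W
R_glass-fibre batt = L/(kA) = 0.055/(0.0479×31.8) = 0.03611 K/W
R_common brick = L/(kA) = 0.012/(0.602×31.8) = 6.268×10^-4 K/W
R_outer film = 1/(h_o·A) = 1/(27.9×31.8) = 0.001127 K/W
R_total = 0.04316 K/W;  Q = ΔT/R_total = 27/0.04316 = 625.6 W
T_interface = T_inner − Q·ΣR(inner→interface) = 16 − 626×0.005294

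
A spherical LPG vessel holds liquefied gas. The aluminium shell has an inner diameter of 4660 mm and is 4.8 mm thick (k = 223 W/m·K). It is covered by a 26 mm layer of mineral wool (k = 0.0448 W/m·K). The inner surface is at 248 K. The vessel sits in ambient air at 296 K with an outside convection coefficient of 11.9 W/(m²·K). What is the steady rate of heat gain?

Q ≈ 5010 W

Spherical conduction: R = (1/r_in − 1/r_out)/(4πk) per layer; series-sum.
R_aluminium shell = (1/2.33 − 1/2.3348)/(4π×223) = 3.149×10^-7 K/W
R_mineral wool = (1/2.3348 − 1/2.3608)/(4π×0.0448) = 0.008379 K/W
R_outer film = 1/(h·4πr_o²) = 1/(11.9×4π×2.3608²) = 0.0012 K/W
R_total = 0.009579 K/W
Q = ΔT/R_total = 48/0.009579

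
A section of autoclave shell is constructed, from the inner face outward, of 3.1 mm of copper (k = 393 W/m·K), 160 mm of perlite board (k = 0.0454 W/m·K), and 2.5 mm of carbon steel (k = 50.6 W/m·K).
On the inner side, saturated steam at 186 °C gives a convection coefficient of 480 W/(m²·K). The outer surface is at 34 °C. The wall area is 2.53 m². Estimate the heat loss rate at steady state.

Model the wall as resistances in series:
R_inner film = 1/(h_i·A) = 1/(480×2.53) = 8.235×10^-4 K/W
R_copper = L/(kA) = 0.0031/(393×2.53) = 3.118×10^-6 K/W
R_perlite board = L/(kA) = 0.16/(0.0454×2.53) = 1.393 K/W
R_carbon steel = L/(kA) = 0.0025/(50.6×2.53) = 1.953×10^-5 K/W
R_total = 1.394 K/W
Q = ΔT / R_total = 152 / 1.394

Q ≈ 109 W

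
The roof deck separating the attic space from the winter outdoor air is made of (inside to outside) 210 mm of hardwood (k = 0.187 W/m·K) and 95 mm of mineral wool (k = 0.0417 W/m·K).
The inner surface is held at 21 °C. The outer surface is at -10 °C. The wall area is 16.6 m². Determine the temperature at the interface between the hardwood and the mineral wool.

Model the wall as resistances in series:
R_hardwood = L/(kA) = 0.21/(0.187×16.6) = 0.06765 K/W
R_mineral wool = L/(kA) = 0.095/(0.0417×16.6) = 0.1372 K/W
R_total = 0.2049 K/W;  Q = ΔT/R_total = 31/0.2049 = 151.3 W
T_interface = T_inner − Q·ΣR(inner→interface) = 21 − 151×0.06765

T ≈ 10.8 °C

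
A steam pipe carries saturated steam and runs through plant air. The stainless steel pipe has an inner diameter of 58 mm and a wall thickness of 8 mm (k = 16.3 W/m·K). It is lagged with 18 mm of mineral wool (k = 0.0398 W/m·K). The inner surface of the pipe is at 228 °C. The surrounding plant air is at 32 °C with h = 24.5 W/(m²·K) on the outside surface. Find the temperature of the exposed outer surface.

Treating each annulus and film as a series resistance:
R_stainless steel pipe wall = ln(37/29)/(2π×16.3×1) = 0.002379 K/W
R_mineral wool = ln(55/37)/(2π×0.0398×1) = 1.585 K/W
R_outer film = 1/(h_o·2πr_oL) = 1/(24.5×2π×0.055×1) = 0.1181 K/W
R_total = 1.706 K/W
Q = ΔT/R_total = 196/1.706
Q = 115 W/m
T_interface = T_inner − Q·ΣR(inner→interface) = 228 − 115×1.588

T ≈ 45.6 °C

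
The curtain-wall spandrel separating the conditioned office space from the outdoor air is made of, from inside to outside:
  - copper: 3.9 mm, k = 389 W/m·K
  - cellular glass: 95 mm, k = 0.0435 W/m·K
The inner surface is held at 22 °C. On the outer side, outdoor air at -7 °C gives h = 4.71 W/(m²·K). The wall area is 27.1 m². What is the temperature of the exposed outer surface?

T ≈ -4.43 °C

Thermal resistances in series:
R_copper = L/(kA) = 0.0039/(389×27.1) = 3.7×10^-7 K/W
R_cellular glass = L/(kA) = 0.095/(0.0435×27.1) = 0.08059 K/W
R_outer film = 1/(h_o·A) = 1/(4.71×27.1) = 0.007834 K/W
R_total = 0.08842 K/W;  Q = ΔT/R_total = 29/0.08842 = 328 W
T_interface = T_inner − Q·ΣR(inner→interface) = 22 − 328×0.08059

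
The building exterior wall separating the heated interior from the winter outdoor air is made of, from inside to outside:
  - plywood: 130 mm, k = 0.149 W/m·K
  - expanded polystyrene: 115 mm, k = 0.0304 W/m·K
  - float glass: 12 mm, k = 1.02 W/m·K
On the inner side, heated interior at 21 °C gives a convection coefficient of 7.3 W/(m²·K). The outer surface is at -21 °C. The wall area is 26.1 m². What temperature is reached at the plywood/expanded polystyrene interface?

T ≈ 12.2 °C

Model the wall as resistances in series:
R_inner film = 1/(h_i·A) = 1/(7.3×26.1) = 0.005249 K/W
R_plywood = L/(kA) = 0.13/(0.149×26.1) = 0.03343 K/W
R_expanded polystyrene = L/(kA) = 0.115/(0.0304×26.1) = 0.1449 K/W
R_float glass = L/(kA) = 0.012/(1.02×26.1) = 4.508×10^-4 K/W
R_total = 0.1841 K/W;  Q = ΔT/R_total = 42/0.1841 = 228.2 W
T_interface = T_inner − Q·ΣR(inner→interface) = 21 − 228×0.03868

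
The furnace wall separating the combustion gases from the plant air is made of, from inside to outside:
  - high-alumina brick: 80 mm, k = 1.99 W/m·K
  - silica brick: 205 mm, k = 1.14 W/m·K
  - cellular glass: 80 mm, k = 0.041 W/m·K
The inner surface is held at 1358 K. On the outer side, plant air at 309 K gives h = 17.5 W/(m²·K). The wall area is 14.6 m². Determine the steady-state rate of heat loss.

Q ≈ 6870 W

Using the resistance-network approach (series):
R_high-alumina brick = L/(kA) = 0.08/(1.99×14.6) = 0.002753 K/W
R_silica brick = L/(kA) = 0.205/(1.14×14.6) = 0.01232 K/W
R_cellular glass = L/(kA) = 0.08/(0.041×14.6) = 0.1336 K/W
R_outer film = 1/(h_o·A) = 1/(17.5×14.6) = 0.003914 K/W
R_total = 0.1526 K/W
Q = ΔT / R_total = 1049 / 0.1526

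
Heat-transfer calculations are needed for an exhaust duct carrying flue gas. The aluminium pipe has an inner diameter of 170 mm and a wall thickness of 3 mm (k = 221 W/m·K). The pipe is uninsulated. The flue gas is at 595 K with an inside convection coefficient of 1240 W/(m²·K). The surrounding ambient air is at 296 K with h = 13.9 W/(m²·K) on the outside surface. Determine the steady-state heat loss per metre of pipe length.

For a radial system each layer contributes R = ln(r_out/r_in)/(2πkL); films add R = 1/(hA).
R_inner film = 1/(h_i·2πr₁L) = 1/(1240×2π×0.085×1) = 0.00151 K/W
R_aluminium pipe wall = ln(88/85)/(2π×221×1) = 2.498×10^-5 K/W
R_outer film = 1/(h_o·2πr_oL) = 1/(13.9×2π×0.088×1) = 0.1301 K/W
R_total = 0.1316 K/W
Q = ΔT/R_total = 299/0.1316

q′ ≈ 2270 W/m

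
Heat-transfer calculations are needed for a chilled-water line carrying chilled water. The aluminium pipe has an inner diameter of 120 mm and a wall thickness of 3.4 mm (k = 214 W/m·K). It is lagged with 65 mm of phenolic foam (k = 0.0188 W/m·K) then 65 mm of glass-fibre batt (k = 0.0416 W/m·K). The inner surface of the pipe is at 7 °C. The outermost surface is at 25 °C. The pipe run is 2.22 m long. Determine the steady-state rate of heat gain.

Q ≈ 5.3 W

Cylindrical conduction, so R = ln(r₂/r₁)/(2πkL) per layer, in series:
R_aluminium pipe wall = ln(63.4/60)/(2π×214×2.22) = 1.847×10^-5 K/W
R_phenolic foam = ln(128.4/63.4)/(2π×0.0188×2.22) = 2.691 K/W
R_glass-fibre batt = ln(193.4/128.4)/(2π×0.0416×2.22) = 0.7059 K/W
R_total = 3.397 K/W
Q = ΔT/R_total = 18/3.397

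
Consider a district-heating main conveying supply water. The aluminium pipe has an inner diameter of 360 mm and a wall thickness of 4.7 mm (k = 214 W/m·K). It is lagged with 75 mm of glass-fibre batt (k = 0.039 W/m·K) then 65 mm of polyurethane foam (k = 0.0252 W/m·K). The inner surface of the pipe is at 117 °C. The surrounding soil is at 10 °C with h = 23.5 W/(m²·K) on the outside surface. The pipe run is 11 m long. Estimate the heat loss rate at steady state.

For a radial system each layer contributes R = ln(r_out/r_in)/(2πkL); films add R = 1/(hA).
R_aluminium pipe wall = ln(184.7/180)/(2π×214×11) = 1.743×10^-6 K/W
R_glass-fibre batt = ln(259.7/184.7)/(2π×0.039×11) = 0.1264 K/W
R_polyurethane foam = ln(324.7/259.7)/(2π×0.0252×11) = 0.1283 K/W
R_outer film = 1/(h_o·2πr_oL) = 1/(23.5×2π×0.3247×11) = 0.001896 K/W
R_total = 0.2566 K/W
Q = ΔT/R_total = 107/0.2566

Q ≈ 417 W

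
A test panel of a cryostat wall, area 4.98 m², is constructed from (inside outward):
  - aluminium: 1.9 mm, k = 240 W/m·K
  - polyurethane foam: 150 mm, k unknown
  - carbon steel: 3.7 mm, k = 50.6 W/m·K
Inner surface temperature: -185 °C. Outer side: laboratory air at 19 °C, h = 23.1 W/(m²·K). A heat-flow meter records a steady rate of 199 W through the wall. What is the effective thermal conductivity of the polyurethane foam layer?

k ≈ 0.0296 W/(m·K)

Using the resistance-network approach (series):
R_aluminium = L/(kA) = 0.0019/(240×4.98) = 1.59×10^-6 K/W
R_carbon steel = L/(kA) = 0.0037/(50.6×4.98) = 1.468×10^-5 K/W
R_outer film = 1/(h_o·A) = 1/(23.1×4.98) = 0.008693 K/W
Sum of known resistances R_other = 0.008709 K/W
Total R = ΔT/Q = 204/199 = 1.025 K/W
R_polyurethane foam = R_total − R_other = 1.016 K/W
k = L/(R·A) = 0.15/(1.016×4.98)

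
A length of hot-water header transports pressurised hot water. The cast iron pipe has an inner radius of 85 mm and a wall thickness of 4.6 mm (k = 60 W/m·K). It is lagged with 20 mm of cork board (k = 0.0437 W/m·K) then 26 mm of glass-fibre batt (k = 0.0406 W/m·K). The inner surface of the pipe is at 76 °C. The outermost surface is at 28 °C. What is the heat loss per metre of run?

Treating each annulus and film as a series resistance:
R_cast iron pipe wall = ln(89.6/85)/(2π×60×1) = 1.398×10^-4 K/W
R_cork board = ln(109.6/89.6)/(2π×0.0437×1) = 0.7338 K/W
R_glass-fibre batt = ln(135.6/109.6)/(2π×0.0406×1) = 0.8345 K/W
R_total = 1.568 K/W
Q = ΔT/R_total = 48/1.568

q′ ≈ 30.6 W/m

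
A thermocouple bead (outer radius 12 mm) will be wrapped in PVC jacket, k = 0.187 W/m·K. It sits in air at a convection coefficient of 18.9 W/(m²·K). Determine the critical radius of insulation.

For a sphere r_cr = 2k/h = 2×0.187/18.9
r_cr = 19.8 mm; since the bare radius (12 mm) is below r_cr, adding a thin layer of insulation will *increase* heat loss.

r_cr ≈ 19.8 mm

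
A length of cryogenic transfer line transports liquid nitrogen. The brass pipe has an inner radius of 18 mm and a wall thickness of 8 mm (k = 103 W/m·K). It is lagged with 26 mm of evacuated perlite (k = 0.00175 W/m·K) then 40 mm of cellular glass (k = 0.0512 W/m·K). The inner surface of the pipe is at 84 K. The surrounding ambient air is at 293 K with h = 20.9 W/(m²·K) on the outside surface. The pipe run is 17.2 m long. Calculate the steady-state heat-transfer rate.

Q ≈ 55.4 W

For a radial system each layer contributes R = ln(r_out/r_in)/(2πkL); films add R = 1/(hA).
R_brass pipe wall = ln(26/18)/(2π×103×17.2) = 3.304×10^-5 K/W
R_evacuated perlite = ln(52/26)/(2π×0.00175×17.2) = 3.665 K/W
R_cellular glass = ln(92/52)/(2π×0.0512×17.2) = 0.1031 K/W
R_outer film = 1/(h_o·2πr_oL) = 1/(20.9×2π×0.092×17.2) = 0.004812 K/W
R_total = 3.773 K/W
Q = ΔT/R_total = 209/3.773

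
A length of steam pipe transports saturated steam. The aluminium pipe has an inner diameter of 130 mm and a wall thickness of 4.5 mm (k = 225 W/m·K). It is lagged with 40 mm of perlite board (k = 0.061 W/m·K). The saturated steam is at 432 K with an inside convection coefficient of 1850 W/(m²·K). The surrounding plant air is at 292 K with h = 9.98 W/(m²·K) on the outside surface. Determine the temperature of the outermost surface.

T ≈ 307 K

Radial resistances (cylindrical: R_cond = ln(r_o/r_i)/(2πkL), R_conv = 1/(h·2πrL)):
R_inner film = 1/(h_i·2πr₁L) = 1/(1850×2π×0.065×1) = 0.001324 K/W
R_aluminium pipe wall = ln(69.5/65)/(2π×225×1) = 4.735×10^-5 K/W
R_perlite board = ln(109.5/69.5)/(2π×0.061×1) = 1.186 K/W
R_outer film = 1/(h_o·2πr_oL) = 1/(9.98×2π×0.1095×1) = 0.1456 K/W
R_total = 1.333 K/W
Q = ΔT/R_total = 140/1.333
Q = 105 W/m
T_interface = T_inner − Q·ΣR(inner→interface) = 432 − 105×1.187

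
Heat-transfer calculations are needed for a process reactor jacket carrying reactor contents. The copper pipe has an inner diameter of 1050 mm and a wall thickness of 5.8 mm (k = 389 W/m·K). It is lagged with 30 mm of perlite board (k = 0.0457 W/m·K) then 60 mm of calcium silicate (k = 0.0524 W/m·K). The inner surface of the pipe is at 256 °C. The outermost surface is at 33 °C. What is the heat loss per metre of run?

q′ ≈ 446 W/m

Per-layer cylindrical resistances, series-summed:
R_copper pipe wall = ln(530.8/525)/(2π×389×1) = 4.495×10^-6 K/W
R_perlite board = ln(560.8/530.8)/(2π×0.0457×1) = 0.1915 K/W
R_calcium silicate = ln(620.8/560.8)/(2π×0.0524×1) = 0.3087 K/W
R_total = 0.5002 K/W
Q = ΔT/R_total = 223/0.5002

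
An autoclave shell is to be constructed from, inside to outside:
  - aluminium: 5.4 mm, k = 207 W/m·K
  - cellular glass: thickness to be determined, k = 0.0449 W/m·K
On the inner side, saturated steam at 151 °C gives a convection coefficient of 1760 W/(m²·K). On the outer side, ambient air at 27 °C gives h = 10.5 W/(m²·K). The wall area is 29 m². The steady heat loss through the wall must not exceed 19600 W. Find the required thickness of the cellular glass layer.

Using the resistance-network approach (series):
R_inner film = 1/(h_i·A) = 1/(1760×29) = 1.959×10^-5 K/W
R_aluminium = L/(kA) = 0.0054/(207×29) = 8.996×10^-7 K/W
R_outer film = 1/(h_o·A) = 1/(10.5×29) = 0.003284 K/W
Sum of the known resistances R_other = 0.003305 K/W
Required total resistance R_tot = ΔT/Q_allow = 124/19600 = 0.006327 K/W
R_cellular glass = R_tot − R_other = 0.003022 K/W
L = R·k·A = 0.003022×0.0449×29

L ≈ 3.93 mm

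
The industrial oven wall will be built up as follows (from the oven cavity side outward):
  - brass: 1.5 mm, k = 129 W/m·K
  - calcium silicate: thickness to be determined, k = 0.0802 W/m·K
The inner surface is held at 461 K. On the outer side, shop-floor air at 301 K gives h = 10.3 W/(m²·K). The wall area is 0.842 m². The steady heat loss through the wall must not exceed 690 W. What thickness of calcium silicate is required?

L ≈ 7.87 mm

Thermal resistances in series:
R_brass = L/(kA) = 0.0015/(129×0.842) = 1.381×10^-5 K/W
R_outer film = 1/(h_o·A) = 1/(10.3×0.842) = 0.1153 K/W
Sum of the known resistances R_other = 0.1153 K/W
Required total resistance R_tot = ΔT/Q_allow = 160/690 = 0.2319 K/W
R_calcium silicate = R_tot − R_other = 0.1166 K/W
L = R·k·A = 0.1166×0.0802×0.842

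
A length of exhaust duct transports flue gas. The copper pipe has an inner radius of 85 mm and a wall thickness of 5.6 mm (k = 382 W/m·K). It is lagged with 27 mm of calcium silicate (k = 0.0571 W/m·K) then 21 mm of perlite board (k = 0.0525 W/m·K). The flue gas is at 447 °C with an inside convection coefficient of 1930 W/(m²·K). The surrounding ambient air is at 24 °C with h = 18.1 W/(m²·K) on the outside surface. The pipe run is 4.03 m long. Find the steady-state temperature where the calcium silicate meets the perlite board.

Treating each annulus and film as a series resistance:
R_inner film = 1/(h_i·2πr₁L) = 1/(1930×2π×0.085×4.03) = 2.407×10^-4 K/W
R_copper pipe wall = ln(90.6/85)/(2π×382×4.03) = 6.596×10^-6 K/W
R_calcium silicate = ln(117.6/90.6)/(2π×0.0571×4.03) = 0.1804 K/W
R_perlite board = ln(138.6/117.6)/(2π×0.0525×4.03) = 0.1236 K/W
R_outer film = 1/(h_o·2πr_oL) = 1/(18.1×2π×0.1386×4.03) = 0.01574 K/W
R_total = 0.32 K/W
Q = ΔT/R_total = 423/0.32
Q = 1320 W
T_interface = T_inner − Q·ΣR(inner→interface) = 447 − 1320×0.1807

T ≈ 208 °C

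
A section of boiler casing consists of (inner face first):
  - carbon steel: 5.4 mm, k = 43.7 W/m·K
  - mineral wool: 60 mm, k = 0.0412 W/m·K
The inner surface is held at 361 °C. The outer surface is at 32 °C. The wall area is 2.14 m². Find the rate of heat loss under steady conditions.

Q ≈ 483 W

Series thermal resistances:
R_carbon steel = L/(kA) = 0.0054/(43.7×2.14) = 5.774×10^-5 K/W
R_mineral wool = L/(kA) = 0.06/(0.0412×2.14) = 0.6805 K/W
R_total = 0.6806 K/W
Q = ΔT / R_total = 329 / 0.6806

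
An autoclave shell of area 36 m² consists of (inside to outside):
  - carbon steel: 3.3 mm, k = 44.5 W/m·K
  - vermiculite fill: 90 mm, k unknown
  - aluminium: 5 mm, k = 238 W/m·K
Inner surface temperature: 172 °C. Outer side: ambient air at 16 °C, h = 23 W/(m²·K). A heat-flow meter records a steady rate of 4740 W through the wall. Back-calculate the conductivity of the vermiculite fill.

k ≈ 0.0789 W/(m·K)

Thermal resistances in series:
R_carbon steel = L/(kA) = 0.0033/(44.5×36) = 2.06×10^-6 K/W
R_aluminium = L/(kA) = 0.005/(238×36) = 5.836×10^-7 K/W
R_outer film = 1/(h_o·A) = 1/(23×36) = 0.001208 K/W
Sum of known resistances R_other = 0.00121 K/W
Total R = ΔT/Q = 156/4740 = 0.03291 K/W
R_vermiculite fill = R_total − R_other = 0.0317 K/W
k = L/(R·A) = 0.09/(0.0317×36)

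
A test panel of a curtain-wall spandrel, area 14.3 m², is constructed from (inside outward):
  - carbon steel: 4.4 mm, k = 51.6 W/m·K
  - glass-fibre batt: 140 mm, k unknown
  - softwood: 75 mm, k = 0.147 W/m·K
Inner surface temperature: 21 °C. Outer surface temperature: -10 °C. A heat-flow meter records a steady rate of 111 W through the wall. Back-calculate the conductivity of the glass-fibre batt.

k ≈ 0.0402 W/(m·K)

Using the resistance-network approach (series):
R_carbon steel = L/(kA) = 0.0044/(51.6×14.3) = 5.963×10^-6 K/W
R_softwood = L/(kA) = 0.075/(0.147×14.3) = 0.03568 K/W
Sum of known resistances R_other = 0.03568 K/W
Total R = ΔT/Q = 31/111 = 0.2793 K/W
R_glass-fibre batt = R_total − R_other = 0.2436 K/W
k = L/(R·A) = 0.14/(0.2436×14.3)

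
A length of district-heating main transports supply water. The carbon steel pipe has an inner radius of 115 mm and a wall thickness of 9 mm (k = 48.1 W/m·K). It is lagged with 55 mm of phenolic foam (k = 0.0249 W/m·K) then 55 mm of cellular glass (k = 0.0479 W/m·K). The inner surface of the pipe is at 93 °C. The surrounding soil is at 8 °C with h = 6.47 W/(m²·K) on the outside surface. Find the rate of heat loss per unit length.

For a radial system each layer contributes R = ln(r_out/r_in)/(2πkL); films add R = 1/(hA).
R_carbon steel pipe wall = ln(124/115)/(2π×48.1×1) = 2.493×10^-4 K/W
R_phenolic foam = ln(179/124)/(2π×0.0249×1) = 2.346 K/W
R_cellular glass = ln(234/179)/(2π×0.0479×1) = 0.8903 K/W
R_outer film = 1/(h_o·2πr_oL) = 1/(6.47×2π×0.234×1) = 0.1051 K/W
R_total = 3.342 K/W
Q = ΔT/R_total = 85/3.342

q′ ≈ 25.4 W/m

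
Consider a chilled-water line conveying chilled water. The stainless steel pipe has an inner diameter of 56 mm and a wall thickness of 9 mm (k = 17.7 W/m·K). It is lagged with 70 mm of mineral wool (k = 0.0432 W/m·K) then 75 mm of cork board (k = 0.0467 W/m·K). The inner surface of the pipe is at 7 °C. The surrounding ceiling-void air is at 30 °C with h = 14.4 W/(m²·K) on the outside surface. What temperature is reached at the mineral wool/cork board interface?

Radial resistances (cylindrical: R_cond = ln(r_o/r_i)/(2πkL), R_conv = 1/(h·2πrL)):
R_stainless steel pipe wall = ln(37/28)/(2π×17.7×1) = 0.002506 K/W
R_mineral wool = ln(107/37)/(2π×0.0432×1) = 3.912 K/W
R_cork board = ln(182/107)/(2π×0.0467×1) = 1.81 K/W
R_outer film = 1/(h_o·2πr_oL) = 1/(14.4×2π×0.182×1) = 0.06073 K/W
R_total = 5.786 K/W
Q = ΔT/R_total = 23/5.786
Q = 3.98 W/m
T_interface = T_inner + Q·ΣR(inner→interface) = 7 + 3.98×3.915

T ≈ 22.6 °C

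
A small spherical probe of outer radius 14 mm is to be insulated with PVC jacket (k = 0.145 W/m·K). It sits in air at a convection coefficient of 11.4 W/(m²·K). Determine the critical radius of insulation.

For a sphere r_cr = 2k/h = 2×0.145/11.4
r_cr = 25.4 mm; since the bare radius (14 mm) is below r_cr, adding a thin layer of insulation will *increase* heat loss.

r_cr ≈ 25.4 mm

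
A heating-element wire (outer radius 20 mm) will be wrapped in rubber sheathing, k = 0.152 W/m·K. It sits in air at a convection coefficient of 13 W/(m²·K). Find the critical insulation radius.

For a cylinder r_cr = k/h = 0.152/13
r_cr = 11.7 mm; since the bare radius (20 mm) is above r_cr, any added insulation will reduce heat loss.

r_cr ≈ 11.7 mm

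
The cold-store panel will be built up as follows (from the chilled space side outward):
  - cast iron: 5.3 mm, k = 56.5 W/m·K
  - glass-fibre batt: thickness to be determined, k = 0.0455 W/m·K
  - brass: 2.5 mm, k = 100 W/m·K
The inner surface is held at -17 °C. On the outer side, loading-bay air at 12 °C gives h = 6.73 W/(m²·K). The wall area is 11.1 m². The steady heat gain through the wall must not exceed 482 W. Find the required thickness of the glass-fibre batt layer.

Using the resistance-network approach (series):
R_cast iron = L/(kA) = 0.0053/(56.5×11.1) = 8.451×10^-6 K/W
R_brass = L/(kA) = 0.0025/(100×11.1) = 2.252×10^-6 K/W
R_outer film = 1/(h_o·A) = 1/(6.73×11.1) = 0.01339 K/W
Sum of the known resistances R_other = 0.0134 K/W
Required total resistance R_tot = ΔT/Q_allow = 29/482 = 0.06017 K/W
R_glass-fibre batt = R_tot − R_other = 0.04677 K/W
L = R·k·A = 0.04677×0.0455×11.1

L ≈ 23.6 mm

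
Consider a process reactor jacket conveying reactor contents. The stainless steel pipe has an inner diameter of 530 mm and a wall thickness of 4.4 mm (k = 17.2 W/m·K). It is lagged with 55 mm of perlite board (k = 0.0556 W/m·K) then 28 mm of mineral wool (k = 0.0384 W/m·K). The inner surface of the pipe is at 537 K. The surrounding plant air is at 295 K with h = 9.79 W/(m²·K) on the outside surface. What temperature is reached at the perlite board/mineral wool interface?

T ≈ 397 K

Per-layer cylindrical resistances, series-summed:
R_stainless steel pipe wall = ln(269.4/265)/(2π×17.2×1) = 1.524×10^-4 K/W
R_perlite board = ln(324.4/269.4)/(2π×0.0556×1) = 0.5318 K/W
R_mineral wool = ln(352.4/324.4)/(2π×0.0384×1) = 0.3431 K/W
R_outer film = 1/(h_o·2πr_oL) = 1/(9.79×2π×0.3524×1) = 0.04613 K/W
R_total = 0.9212 K/W
Q = ΔT/R_total = 242/0.9212
Q = 263 W/m
T_interface = T_inner − Q·ΣR(inner→interface) = 537 − 263×0.5319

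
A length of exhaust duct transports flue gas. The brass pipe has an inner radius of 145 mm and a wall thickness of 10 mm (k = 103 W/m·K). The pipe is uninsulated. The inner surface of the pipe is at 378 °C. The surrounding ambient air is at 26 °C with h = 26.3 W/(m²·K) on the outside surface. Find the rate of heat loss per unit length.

Radial resistances (cylindrical: R_cond = ln(r_o/r_i)/(2πkL), R_conv = 1/(h·2πrL)):
R_brass pipe wall = ln(155/145)/(2π×103×1) = 1.031×10^-4 K/W
R_outer film = 1/(h_o·2πr_oL) = 1/(26.3×2π×0.155×1) = 0.03904 K/W
R_total = 0.03915 K/W
Q = ΔT/R_total = 352/0.03915

q′ ≈ 8990 W/m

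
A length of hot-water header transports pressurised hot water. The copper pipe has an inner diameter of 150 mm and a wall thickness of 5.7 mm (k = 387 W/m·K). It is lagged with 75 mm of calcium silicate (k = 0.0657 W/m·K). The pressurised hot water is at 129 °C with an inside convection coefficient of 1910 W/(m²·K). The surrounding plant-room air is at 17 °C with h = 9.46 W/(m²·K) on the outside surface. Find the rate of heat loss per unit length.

Radial resistances (cylindrical: R_cond = ln(r_o/r_i)/(2πkL), R_conv = 1/(h·2πrL)):
R_inner film = 1/(h_i·2πr₁L) = 1/(1910×2π×0.075×1) = 0.001111 K/W
R_copper pipe wall = ln(80.7/75)/(2π×387×1) = 3.012×10^-5 K/W
R_calcium silicate = ln(155.7/80.7)/(2π×0.0657×1) = 1.592 K/W
R_outer film = 1/(h_o·2πr_oL) = 1/(9.46×2π×0.1557×1) = 0.1081 K/W
R_total = 1.701 K/W
Q = ΔT/R_total = 112/1.701

q′ ≈ 65.8 W/m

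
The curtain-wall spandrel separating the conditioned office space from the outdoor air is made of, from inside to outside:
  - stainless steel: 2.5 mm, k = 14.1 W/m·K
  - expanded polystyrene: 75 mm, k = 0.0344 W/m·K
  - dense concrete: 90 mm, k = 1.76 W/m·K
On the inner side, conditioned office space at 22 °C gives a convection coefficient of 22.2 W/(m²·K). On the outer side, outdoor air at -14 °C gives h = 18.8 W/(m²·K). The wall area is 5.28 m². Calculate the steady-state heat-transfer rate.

Q ≈ 81.6 W

Model the wall as resistances in series:
R_inner film = 1/(h_i·A) = 1/(22.2×5.28) = 0.008531 K/W
R_stainless steel = L/(kA) = 0.0025/(14.1×5.28) = 3.358×10^-5 K/W
R_expanded polystyrene = L/(kA) = 0.075/(0.0344×5.28) = 0.4129 K/W
R_dense concrete = L/(kA) = 0.09/(1.76×5.28) = 0.009685 K/W
R_outer film = 1/(h_o·A) = 1/(18.8×5.28) = 0.01007 K/W
R_total = 0.4412 K/W
Q = ΔT / R_total = 36 / 0.4412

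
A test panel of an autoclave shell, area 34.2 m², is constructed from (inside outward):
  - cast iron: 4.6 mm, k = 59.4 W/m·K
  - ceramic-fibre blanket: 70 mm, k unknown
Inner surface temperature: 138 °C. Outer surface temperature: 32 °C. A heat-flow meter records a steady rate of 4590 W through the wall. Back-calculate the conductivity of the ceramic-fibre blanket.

k ≈ 0.0886 W/(m·K)

Using the resistance-network approach (series):
R_cast iron = L/(kA) = 0.0046/(59.4×34.2) = 2.264×10^-6 K/W
Sum of known resistances R_other = 2.264×10^-6 K/W
Total R = ΔT/Q = 106/4590 = 0.02309 K/W
R_ceramic-fibre blanket = R_total − R_other = 0.02309 K/W
k = L/(R·A) = 0.07/(0.02309×34.2)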